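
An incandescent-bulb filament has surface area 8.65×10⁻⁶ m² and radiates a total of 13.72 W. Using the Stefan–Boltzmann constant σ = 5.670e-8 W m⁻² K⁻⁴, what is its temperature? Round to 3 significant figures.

Area A = 8.65×10⁻⁶ m².
P = σAT⁴ ⇒ T = (P/(σA))^(1/4) = (13.72/(5.670×10⁻⁸×8.65×10⁻⁶))^(1/4) = 2.30×10³ K.

T ≈ 2.30×10³ K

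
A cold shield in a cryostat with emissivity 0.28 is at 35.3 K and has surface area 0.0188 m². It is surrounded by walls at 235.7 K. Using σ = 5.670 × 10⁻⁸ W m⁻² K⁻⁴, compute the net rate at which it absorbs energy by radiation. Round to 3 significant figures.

Net gain ≈ 0.921 W

Area A = 0.0188 m².
Net radiated power P_net = εσA(T⁴ − T₀⁴) = 0.28×5.670×10⁻⁸×0.0188×(35.3⁴ − 235.7⁴).
T⁴ − T₀⁴ = 1.55274×10⁶ − 3.08630×10⁹ = -3.08475×10⁹ K⁴, so P_net = -0.921 W — negative, meaning a net gain of 0.921 W.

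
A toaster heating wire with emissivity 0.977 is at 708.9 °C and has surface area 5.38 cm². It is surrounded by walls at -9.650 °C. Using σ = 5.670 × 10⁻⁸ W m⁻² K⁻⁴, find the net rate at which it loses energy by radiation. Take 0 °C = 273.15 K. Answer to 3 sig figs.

T = 708.9 °C + 273.15 = 982.05 K.
Surroundings: T = -9.650 °C + 273.15 = 263.500 K.
Area A = 5.38 cm² = 5.38×10⁻⁴ m².
Net radiated power P_net = εσA(T⁴ − T₀⁴) = 0.977×5.670×10⁻⁸×5.38×10⁻⁴×(982.05⁴ − 263.500⁴).
T⁴ − T₀⁴ = 9.30110×10¹¹ − 4.82084×10⁹ = 9.25289×10¹¹ K⁴, so P_net = 27.6 W.

Net loss ≈ 27.6 W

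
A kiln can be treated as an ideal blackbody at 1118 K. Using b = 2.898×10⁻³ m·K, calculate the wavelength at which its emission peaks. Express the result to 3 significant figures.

λ_max ≈ 2.59×10³ nm

Wien's displacement law: λ_max = b/T = (2.898×10⁻³ m·K)/(1118 K) = 2.592×10⁻⁶ m.
That is 2.59×10³ nm, in the infrared range.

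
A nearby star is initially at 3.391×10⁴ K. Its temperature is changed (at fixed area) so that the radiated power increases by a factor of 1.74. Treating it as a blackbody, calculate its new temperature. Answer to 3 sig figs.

P ∝ T⁴, so T₂/T₁ = (P₂/P₁)^(1/4) = (1.74)^(1/4) = 1.14852.
T₂ = 3.391×10⁴ × 1.14852 = 3.89×10⁴ K.

T₂ ≈ 3.89×10⁴ K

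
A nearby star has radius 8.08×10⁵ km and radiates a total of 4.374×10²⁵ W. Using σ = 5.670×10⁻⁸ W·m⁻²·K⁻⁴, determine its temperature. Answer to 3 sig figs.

T ≈ 3.11×10³ K

Surface area A = 4πR² = 4π(8.08×10⁸ m)² = 8.20413×10¹⁸ m².
P = σAT⁴ ⇒ T = (P/(σA))^(1/4) = (4.374×10²⁵/(5.670×10⁻⁸×8.20413×10¹⁸))^(1/4) = 3.11×10³ K.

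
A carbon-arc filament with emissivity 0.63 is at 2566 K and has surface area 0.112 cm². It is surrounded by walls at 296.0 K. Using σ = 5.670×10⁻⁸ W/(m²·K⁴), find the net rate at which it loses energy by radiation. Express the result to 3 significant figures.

Net loss ≈ 17.3 W

Area A = 0.112 cm² = 1.12×10⁻⁵ m².
Net radiated power P_net = εσA(T⁴ − T₀⁴) = 0.63×5.670×10⁻⁸×1.12×10⁻⁵×(2566⁴ − 296.0⁴).
T⁴ − T₀⁴ = 4.33537×10¹³ − 7.67656×10⁹ = 4.33460×10¹³ K⁴, so P_net = 17.3 W.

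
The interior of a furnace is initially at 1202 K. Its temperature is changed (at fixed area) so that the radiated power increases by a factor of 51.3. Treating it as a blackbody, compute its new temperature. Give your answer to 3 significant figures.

P ∝ T⁴, so T₂/T₁ = (P₂/P₁)^(1/4) = (51.3)^(1/4) = 2.67627.
T₂ = 1202 × 2.67627 = 3.22×10³ K.

T₂ ≈ 3.22×10³ K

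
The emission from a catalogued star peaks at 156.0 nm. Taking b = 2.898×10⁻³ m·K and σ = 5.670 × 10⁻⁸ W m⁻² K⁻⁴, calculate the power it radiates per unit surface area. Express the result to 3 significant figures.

I ≈ 6.75×10⁹ W/m²

Wien's law: T = b/λ_max = 2.898×10⁻³/1.560×10⁻⁷ = 18576.9 K.
Then I = σT⁴ = 5.670×10⁻⁸×(18576.9)⁴ = 6.75×10⁹ W/m².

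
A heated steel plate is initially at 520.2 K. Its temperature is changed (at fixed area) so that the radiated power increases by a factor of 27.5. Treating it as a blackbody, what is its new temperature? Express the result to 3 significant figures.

T₂ ≈ 1.19×10³ K

P ∝ T⁴, so T₂/T₁ = (P₂/P₁)^(1/4) = (27.5)^(1/4) = 2.28999.
T₂ = 520.2 × 2.28999 = 1.19×10³ K.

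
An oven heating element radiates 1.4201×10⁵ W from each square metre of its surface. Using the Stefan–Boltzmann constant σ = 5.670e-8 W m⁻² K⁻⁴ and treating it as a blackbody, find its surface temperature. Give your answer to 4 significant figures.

T ≈ 1258 K

I = σT⁴, so T = (I/σ)^(1/4) = (1.4201×10⁵/(5.670×10⁻⁸))^(1/4) = 1258 K.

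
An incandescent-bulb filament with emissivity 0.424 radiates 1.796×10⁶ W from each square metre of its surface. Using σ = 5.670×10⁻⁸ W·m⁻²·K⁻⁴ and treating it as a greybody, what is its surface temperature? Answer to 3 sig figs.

I = εσT⁴, so T = (I/εσ)^(1/4) = (1.796×10⁶/(0.424×5.670×10⁻⁸))^(1/4) = 2.94×10³ K.

T ≈ 2.94×10³ K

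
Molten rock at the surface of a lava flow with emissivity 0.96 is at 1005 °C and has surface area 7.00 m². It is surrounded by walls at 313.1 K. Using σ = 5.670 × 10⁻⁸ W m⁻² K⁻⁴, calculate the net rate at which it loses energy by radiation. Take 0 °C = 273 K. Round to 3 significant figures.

Net loss ≈ 1.01×10⁶ W

T = 1005 °C + 273 = 1278 K.
Area A = 7.00 m².
Net radiated power P_net = εσA(T⁴ − T₀⁴) = 0.96×5.670×10⁻⁸×7.00×(1278⁴ − 313.1⁴).
T⁴ − T₀⁴ = 2.66762×10¹² − 9.61020×10⁹ = 2.65801×10¹² K⁴, so P_net = 1.01×10⁶ W.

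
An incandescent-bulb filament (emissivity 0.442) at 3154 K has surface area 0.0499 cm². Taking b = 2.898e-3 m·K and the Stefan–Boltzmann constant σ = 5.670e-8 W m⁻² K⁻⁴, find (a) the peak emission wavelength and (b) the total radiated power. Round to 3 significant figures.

(a) λ_max = b/T = 2.898×10⁻³/3154 = 9.188×10⁻⁷ m = 0.919 μm.
Area A = 0.0499 cm² = 4.99×10⁻⁶ m².
(b) P = εσAT⁴ = 0.442×5.670×10⁻⁸×4.99×10⁻⁶×(3154)⁴ = 12.4 W.

λ_max ≈ 0.919 μm; P ≈ 12.4 W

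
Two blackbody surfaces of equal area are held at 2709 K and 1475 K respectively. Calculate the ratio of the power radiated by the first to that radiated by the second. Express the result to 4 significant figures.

With equal areas, P₁/P₂ = (T₁/T₂)⁴ = (2709/1475)⁴ = 11.38.

P₁/P₂ ≈ 11.38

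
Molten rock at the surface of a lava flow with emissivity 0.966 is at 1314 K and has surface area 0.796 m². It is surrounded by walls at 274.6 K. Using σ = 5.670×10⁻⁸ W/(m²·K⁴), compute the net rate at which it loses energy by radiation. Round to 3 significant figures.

Area A = 0.796 m².
Net radiated power P_net = εσA(T⁴ − T₀⁴) = 0.966×5.670×10⁻⁸×0.796×(1314⁴ − 274.6⁴).
T⁴ − T₀⁴ = 2.98113×10¹² − 5.68594×10⁹ = 2.97544×10¹² K⁴, so P_net = 1.30×10⁵ W.

Net loss ≈ 1.30×10⁵ W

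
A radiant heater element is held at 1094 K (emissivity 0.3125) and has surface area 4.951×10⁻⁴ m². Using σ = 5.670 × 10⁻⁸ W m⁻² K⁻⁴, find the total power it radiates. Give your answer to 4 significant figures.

Area A = 4.951×10⁻⁴ m².
P = εσAT⁴ = 0.3125 × 5.670×10⁻⁸ × 4.951×10⁻⁴ × (1094)⁴ = 12.57 W.

P ≈ 12.57 W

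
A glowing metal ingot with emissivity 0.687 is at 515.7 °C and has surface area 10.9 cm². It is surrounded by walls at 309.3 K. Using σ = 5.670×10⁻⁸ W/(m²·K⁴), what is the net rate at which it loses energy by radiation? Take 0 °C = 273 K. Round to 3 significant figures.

Net loss ≈ 16.0 W

T = 515.7 °C + 273 = 788.7 K.
Area A = 10.9 cm² = 1.09×10⁻³ m².
Net radiated power P_net = εσA(T⁴ − T₀⁴) = 0.687×5.670×10⁻⁸×1.09×10⁻³×(788.7⁴ − 309.3⁴).
T⁴ − T₀⁴ = 3.86943×10¹¹ − 9.15208×10⁹ = 3.77791×10¹¹ K⁴, so P_net = 16.0 W.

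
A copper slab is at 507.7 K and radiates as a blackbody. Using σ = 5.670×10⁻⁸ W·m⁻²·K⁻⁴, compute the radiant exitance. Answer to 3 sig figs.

I ≈ 3.77×10³ W/m²

Stefan–Boltzmann: I = σT⁴ = 5.670×10⁻⁸ × (507.7)⁴ = 3.77×10³ W/m².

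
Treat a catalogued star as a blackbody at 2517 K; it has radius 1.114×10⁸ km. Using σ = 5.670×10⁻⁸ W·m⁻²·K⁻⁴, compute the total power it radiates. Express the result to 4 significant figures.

Surface area A = 4πR² = 4π(1.114×10¹¹ m)² = 1.55948×10²³ m².
P = σAT⁴ = 5.670×10⁻⁸ × 1.55948×10²³ × (2517)⁴ = 3.549×10²⁹ W.

P ≈ 3.549×10²⁹ W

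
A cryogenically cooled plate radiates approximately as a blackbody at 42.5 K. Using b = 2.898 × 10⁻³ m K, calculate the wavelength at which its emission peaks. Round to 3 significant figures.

λ_max ≈ 68.2 μm

Wien's displacement law: λ_max = b/T = (2.898×10⁻³ m·K)/(42.5 K) = 6.819×10⁻⁵ m.
That is 68.2 μm, in the infrared range.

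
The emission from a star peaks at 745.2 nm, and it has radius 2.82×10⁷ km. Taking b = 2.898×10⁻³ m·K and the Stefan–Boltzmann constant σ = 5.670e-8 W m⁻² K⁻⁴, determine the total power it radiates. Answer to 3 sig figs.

Wien's law: T = b/λ_max = 2.898×10⁻³/7.452×10⁻⁷ = 3888.89 K.
Surface area A = 4πR² = 4π(2.82×10¹⁰ m)² = 9.99328×10²¹ m².
Then P = σAT⁴ = 5.670×10⁻⁸×9.99328×10²¹×(3888.89)⁴ = 1.30×10²⁹ W.

P ≈ 1.30×10²⁹ W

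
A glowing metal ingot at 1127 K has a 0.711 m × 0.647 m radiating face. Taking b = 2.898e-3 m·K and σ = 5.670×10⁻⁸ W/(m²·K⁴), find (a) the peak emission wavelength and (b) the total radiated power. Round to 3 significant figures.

λ_max ≈ 2.57 μm; P ≈ 4.21×10⁴ W

(a) λ_max = b/T = 2.898×10⁻³/1127 = 2.571×10⁻⁶ m = 2.57 μm.
Area A = 0.711 × 0.647 = 0.460017 m².
(b) P = σAT⁴ = 5.670×10⁻⁸×0.460017×(1127)⁴ = 4.21×10⁴ W.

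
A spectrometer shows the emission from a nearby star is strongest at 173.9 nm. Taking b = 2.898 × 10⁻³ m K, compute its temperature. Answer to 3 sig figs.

Wien's law gives T = b/λ_max = (2.898×10⁻³ m·K)/(1.739×10⁻⁷ m) = 1.67×10⁴ K.

T ≈ 1.67×10⁴ K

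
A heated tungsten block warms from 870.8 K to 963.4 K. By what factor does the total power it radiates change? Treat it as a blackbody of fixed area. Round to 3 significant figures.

P₂/P₁ ≈ 1.50

P ∝ T⁴, so P₂/P₁ = (T₂/T₁)⁴ = (963.4/870.8)⁴ = (1.10634)⁴ = 1.50.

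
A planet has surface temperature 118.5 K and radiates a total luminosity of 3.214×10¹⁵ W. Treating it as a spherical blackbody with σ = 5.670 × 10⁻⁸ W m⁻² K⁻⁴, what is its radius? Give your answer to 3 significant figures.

R ≈ 4.78×10⁶ m

L = 4πR²σT⁴ ⇒ R = √(L/(4πσT⁴)).
σT⁴ = 11.1804 W/m², so R = √(3.214×10¹⁵/(4π×11.1804)) = 4.78×10⁶ m.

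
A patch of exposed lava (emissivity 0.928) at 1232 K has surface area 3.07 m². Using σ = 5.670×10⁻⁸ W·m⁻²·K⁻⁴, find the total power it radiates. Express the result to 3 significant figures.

Area A = 3.07 m².
P = εσAT⁴ = 0.928 × 5.670×10⁻⁸ × 3.07 × (1232)⁴ = 3.72×10⁵ W.

P ≈ 3.72×10⁵ W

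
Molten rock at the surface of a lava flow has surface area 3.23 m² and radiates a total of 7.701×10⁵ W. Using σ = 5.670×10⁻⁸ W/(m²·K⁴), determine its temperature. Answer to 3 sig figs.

Area A = 3.23 m².
P = σAT⁴ ⇒ T = (P/(σA))^(1/4) = (7.701×10⁵/(5.670×10⁻⁸×3.23))^(1/4) = 1.43×10³ K.

T ≈ 1.43×10³ K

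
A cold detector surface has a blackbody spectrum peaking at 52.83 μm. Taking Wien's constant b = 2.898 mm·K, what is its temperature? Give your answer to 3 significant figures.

Wien's law gives T = b/λ_max = (2.898×10⁻³ m·K)/(5.283×10⁻⁵ m) = 54.9 K.

T ≈ 54.9 K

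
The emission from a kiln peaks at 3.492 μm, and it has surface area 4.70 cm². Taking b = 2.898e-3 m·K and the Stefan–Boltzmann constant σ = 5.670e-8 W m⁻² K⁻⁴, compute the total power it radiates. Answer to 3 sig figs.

Wien's law: T = b/λ_max = 2.898×10⁻³/3.492×10⁻⁶ = 829.897 K.
Area A = 4.70 cm² = 4.70×10⁻⁴ m².
Then P = σAT⁴ = 5.670×10⁻⁸×4.70×10⁻⁴×(829.897)⁴ = 12.6 W.

P ≈ 12.6 W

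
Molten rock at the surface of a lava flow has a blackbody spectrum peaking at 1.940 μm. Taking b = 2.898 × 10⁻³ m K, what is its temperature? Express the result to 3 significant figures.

T ≈ 1.49×10³ K

Wien's law gives T = b/λ_max = (2.898×10⁻³ m·K)/(1.940×10⁻⁶ m) = 1.49×10³ K.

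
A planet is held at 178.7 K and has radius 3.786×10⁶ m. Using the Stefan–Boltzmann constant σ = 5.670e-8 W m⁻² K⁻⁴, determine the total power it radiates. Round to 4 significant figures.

Surface area A = 4πR² = 4π(3.786×10⁶ m)² = 1.80124×10¹⁴ m².
P = σAT⁴ = 5.670×10⁻⁸ × 1.80124×10¹⁴ × (178.7)⁴ = 1.041×10¹⁶ W.

P ≈ 1.041×10¹⁶ W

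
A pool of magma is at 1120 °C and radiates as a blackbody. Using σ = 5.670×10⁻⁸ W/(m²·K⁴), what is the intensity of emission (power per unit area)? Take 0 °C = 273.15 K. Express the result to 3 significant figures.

T = 1120 °C + 273.15 = 1393.15 K.
Stefan–Boltzmann: I = σT⁴ = 5.670×10⁻⁸ × (1393.15)⁴ = 2.14×10⁵ W/m².

I ≈ 2.14×10⁵ W/m²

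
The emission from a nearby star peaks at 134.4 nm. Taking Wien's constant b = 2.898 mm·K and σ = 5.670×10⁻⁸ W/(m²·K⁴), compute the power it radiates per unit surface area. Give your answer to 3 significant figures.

Wien's law: T = b/λ_max = 2.898×10⁻³/1.344×10⁻⁷ = 21562.5 K.
Then I = σT⁴ = 5.670×10⁻⁸×(21562.5)⁴ = 1.23×10¹⁰ W/m².

I ≈ 1.23×10¹⁰ W/m²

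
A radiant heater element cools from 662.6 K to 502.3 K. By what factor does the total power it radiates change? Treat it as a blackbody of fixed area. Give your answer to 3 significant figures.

P₂/P₁ ≈ 0.330

P ∝ T⁴, so P₂/P₁ = (T₂/T₁)⁴ = (502.3/662.6)⁴ = (0.758074)⁴ = 0.330.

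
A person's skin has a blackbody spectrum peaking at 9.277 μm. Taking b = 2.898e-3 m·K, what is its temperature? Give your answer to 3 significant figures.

Wien's law gives T = b/λ_max = (2.898×10⁻³ m·K)/(9.277×10⁻⁶ m) = 312 K.

T ≈ 312 K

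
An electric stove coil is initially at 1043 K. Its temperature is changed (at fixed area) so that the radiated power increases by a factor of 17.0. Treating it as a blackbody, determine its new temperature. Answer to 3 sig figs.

T₂ ≈ 2.12×10³ K

P ∝ T⁴, so T₂/T₁ = (P₂/P₁)^(1/4) = (17.0)^(1/4) = 2.03054.
T₂ = 1043 × 2.03054 = 2.12×10³ K.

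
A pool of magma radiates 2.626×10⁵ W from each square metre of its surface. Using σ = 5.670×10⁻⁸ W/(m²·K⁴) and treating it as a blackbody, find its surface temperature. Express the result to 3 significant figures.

I = σT⁴, so T = (I/σ)^(1/4) = (2.626×10⁵/(5.670×10⁻⁸))^(1/4) = 1.47×10³ K.

T ≈ 1.47×10³ K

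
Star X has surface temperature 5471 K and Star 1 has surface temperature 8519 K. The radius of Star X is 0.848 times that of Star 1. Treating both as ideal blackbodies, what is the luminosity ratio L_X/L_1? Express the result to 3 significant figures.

L_X/L_1 ≈ 0.122

L ∝ R²T⁴, so L_X/L_1 = (R_X/R_1)²(T_X/T_1)⁴ = (0.848)² × (5471/8519)⁴ = 0.719104 × 0.170103 = 0.122.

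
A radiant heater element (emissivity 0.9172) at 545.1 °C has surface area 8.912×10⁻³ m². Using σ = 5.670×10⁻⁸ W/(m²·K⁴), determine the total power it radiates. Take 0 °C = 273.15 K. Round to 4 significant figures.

P ≈ 207.8 W

T = 545.1 °C + 273.15 = 818.25 K.
Area A = 8.912×10⁻³ m².
P = εσAT⁴ = 0.9172 × 5.670×10⁻⁸ × 8.912×10⁻³ × (818.25)⁴ = 207.8 W.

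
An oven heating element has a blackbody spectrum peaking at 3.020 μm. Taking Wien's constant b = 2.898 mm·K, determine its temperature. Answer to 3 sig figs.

Wien's law gives T = b/λ_max = (2.898×10⁻³ m·K)/(3.020×10⁻⁶ m) = 960 K.

T ≈ 960 K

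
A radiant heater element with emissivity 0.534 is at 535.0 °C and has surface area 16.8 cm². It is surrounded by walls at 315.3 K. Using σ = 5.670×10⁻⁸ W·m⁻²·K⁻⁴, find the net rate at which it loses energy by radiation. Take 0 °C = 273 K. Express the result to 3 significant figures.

Net loss ≈ 21.2 W

T = 535.0 °C + 273 = 808.0 K.
Area A = 16.8 cm² = 1.68×10⁻³ m².
Net radiated power P_net = εσA(T⁴ − T₀⁴) = 0.534×5.670×10⁻⁸×1.68×10⁻³×(808.0⁴ − 315.3⁴).
T⁴ − T₀⁴ = 4.26231×10¹¹ − 9.88316×10⁹ = 4.16348×10¹¹ K⁴, so P_net = 21.2 W.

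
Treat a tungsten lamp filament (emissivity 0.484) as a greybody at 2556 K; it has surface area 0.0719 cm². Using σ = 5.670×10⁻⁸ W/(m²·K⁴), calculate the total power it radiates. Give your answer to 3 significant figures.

P ≈ 8.42 W

Area A = 0.0719 cm² = 7.19×10⁻⁶ m².
P = εσAT⁴ = 0.484 × 5.670×10⁻⁸ × 7.19×10⁻⁶ × (2556)⁴ = 8.42 W.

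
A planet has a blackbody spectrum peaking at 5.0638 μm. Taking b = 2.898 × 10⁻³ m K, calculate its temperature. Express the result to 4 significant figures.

T ≈ 572.3 K

Wien's law gives T = b/λ_max = (2.898×10⁻³ m·K)/(5.0638×10⁻⁶ m) = 572.3 K.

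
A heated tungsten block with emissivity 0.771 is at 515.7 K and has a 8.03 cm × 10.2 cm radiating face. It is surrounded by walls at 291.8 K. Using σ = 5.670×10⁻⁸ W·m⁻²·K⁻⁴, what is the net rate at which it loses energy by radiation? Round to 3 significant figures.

Net loss ≈ 22.7 W

Area A = 0.0803 × 0.102 = 8.1906×10⁻³ m².
Net radiated power P_net = εσA(T⁴ − T₀⁴) = 0.771×5.670×10⁻⁸×8.1906×10⁻³×(515.7⁴ − 291.8⁴).
T⁴ − T₀⁴ = 7.07275×10¹⁰ − 7.25005×10⁹ = 6.34774×10¹⁰ K⁴, so P_net = 22.7 W.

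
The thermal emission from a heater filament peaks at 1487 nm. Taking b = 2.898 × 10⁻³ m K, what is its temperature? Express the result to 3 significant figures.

T ≈ 1.95×10³ K

Wien's law gives T = b/λ_max = (2.898×10⁻³ m·K)/(1.487×10⁻⁶ m) = 1.95×10³ K.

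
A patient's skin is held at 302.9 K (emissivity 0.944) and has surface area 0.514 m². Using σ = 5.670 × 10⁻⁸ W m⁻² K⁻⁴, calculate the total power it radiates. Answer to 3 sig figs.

Area A = 0.514 m².
P = εσAT⁴ = 0.944 × 5.670×10⁻⁸ × 0.514 × (302.9)⁴ = 232 W.

P ≈ 232 W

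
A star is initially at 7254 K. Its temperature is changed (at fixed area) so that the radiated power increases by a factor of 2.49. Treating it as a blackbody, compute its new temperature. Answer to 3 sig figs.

T₂ ≈ 9.11×10³ K

P ∝ T⁴, so T₂/T₁ = (P₂/P₁)^(1/4) = (2.49)^(1/4) = 1.25617.
T₂ = 7254 × 1.25617 = 9.11×10³ K.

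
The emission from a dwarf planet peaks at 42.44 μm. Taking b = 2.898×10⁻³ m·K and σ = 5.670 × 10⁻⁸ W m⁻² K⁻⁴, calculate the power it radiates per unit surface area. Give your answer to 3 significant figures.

Wien's law: T = b/λ_max = 2.898×10⁻³/4.244×10⁻⁵ = 68.2846 K.
Then I = σT⁴ = 5.670×10⁻⁸×(68.2846)⁴ = 1.23 W/m².

I ≈ 1.23 W/m²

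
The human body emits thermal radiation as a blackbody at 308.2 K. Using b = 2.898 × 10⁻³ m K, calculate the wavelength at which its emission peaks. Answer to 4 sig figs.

Wien's displacement law: λ_max = b/T = (2.898×10⁻³ m·K)/(308.2 K) = 9.4030×10⁻⁶ m.
That is 9.403 μm, in the infrared range.

λ_max ≈ 9.403 μm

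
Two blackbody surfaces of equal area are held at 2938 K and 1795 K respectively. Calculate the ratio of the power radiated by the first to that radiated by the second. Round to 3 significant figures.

P₁/P₂ ≈ 7.18

With equal areas, P₁/P₂ = (T₁/T₂)⁴ = (2938/1795)⁴ = 7.18.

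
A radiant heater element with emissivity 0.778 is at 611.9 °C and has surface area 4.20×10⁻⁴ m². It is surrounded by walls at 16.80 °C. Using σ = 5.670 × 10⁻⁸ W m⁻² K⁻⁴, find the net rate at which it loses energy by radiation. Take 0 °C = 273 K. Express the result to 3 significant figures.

T = 611.9 °C + 273 = 884.9 K.
Surroundings: T = 16.80 °C + 273 = 289.80 K.
Area A = 4.20×10⁻⁴ m².
Net radiated power P_net = εσA(T⁴ − T₀⁴) = 0.778×5.670×10⁻⁸×4.20×10⁻⁴×(884.9⁴ − 289.80⁴).
T⁴ − T₀⁴ = 6.13164×10¹¹ − 7.05332×10⁹ = 6.06111×10¹¹ K⁴, so P_net = 11.2 W.

Net loss ≈ 11.2 W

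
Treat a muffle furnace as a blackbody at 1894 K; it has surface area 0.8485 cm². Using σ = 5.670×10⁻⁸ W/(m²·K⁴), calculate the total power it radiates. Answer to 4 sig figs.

P ≈ 61.91 W

Area A = 0.8485 cm² = 8.485×10⁻⁵ m².
P = σAT⁴ = 5.670×10⁻⁸ × 8.485×10⁻⁵ × (1894)⁴ = 61.91 W.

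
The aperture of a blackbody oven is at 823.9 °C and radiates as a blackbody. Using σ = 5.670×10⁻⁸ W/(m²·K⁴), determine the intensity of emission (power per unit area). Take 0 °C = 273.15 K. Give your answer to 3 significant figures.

I ≈ 8.21×10⁴ W/m²

T = 823.9 °C + 273.15 = 1097.05 K.
Stefan–Boltzmann: I = σT⁴ = 5.670×10⁻⁸ × (1097.05)⁴ = 8.21×10⁴ W/m².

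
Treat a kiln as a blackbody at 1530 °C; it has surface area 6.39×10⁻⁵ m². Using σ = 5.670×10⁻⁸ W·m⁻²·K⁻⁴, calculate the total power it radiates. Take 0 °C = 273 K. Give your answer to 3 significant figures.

P ≈ 38.3 W

T = 1530 °C + 273 = 1803 K.
Area A = 6.39×10⁻⁵ m².
P = σAT⁴ = 5.670×10⁻⁸ × 6.39×10⁻⁵ × (1803)⁴ = 38.3 W.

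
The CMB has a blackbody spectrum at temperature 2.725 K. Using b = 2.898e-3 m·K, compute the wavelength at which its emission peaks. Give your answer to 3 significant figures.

λ_max ≈ 1.06×10⁻³ m

Wien's displacement law: λ_max = b/T = (2.898×10⁻³ m·K)/(2.725 K) = 1.063×10⁻³ m.
That is 1.06×10⁻³ m, in the microwave range.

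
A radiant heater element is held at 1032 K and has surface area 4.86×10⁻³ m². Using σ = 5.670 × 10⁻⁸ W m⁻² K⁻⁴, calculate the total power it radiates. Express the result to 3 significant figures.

Area A = 4.86×10⁻³ m².
P = σAT⁴ = 5.670×10⁻⁸ × 4.86×10⁻³ × (1032)⁴ = 313 W.

P ≈ 313 W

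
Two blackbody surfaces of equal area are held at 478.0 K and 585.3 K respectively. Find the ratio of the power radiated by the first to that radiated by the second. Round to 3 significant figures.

P₁/P₂ ≈ 0.445

With equal areas, P₁/P₂ = (T₁/T₂)⁴ = (478.0/585.3)⁴ = 0.445.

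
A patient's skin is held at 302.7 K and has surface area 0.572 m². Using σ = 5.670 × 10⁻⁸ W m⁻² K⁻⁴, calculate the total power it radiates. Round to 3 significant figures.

P ≈ 272 W

Area A = 0.572 m².
P = σAT⁴ = 5.670×10⁻⁸ × 0.572 × (302.7)⁴ = 272 W.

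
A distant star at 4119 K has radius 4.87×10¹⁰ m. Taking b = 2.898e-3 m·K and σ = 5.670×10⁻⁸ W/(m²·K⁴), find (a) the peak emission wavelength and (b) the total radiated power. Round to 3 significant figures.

λ_max ≈ 704 nm; P ≈ 4.86×10²⁹ W

(a) λ_max = b/T = 2.898×10⁻³/4119 = 7.036×10⁻⁷ m = 704 nm.
Surface area A = 4πR² = 4π(4.87×10¹⁰ m)² = 2.98035×10²² m².
(b) P = σAT⁴ = 5.670×10⁻⁸×2.98035×10²²×(4119)⁴ = 4.86×10²⁹ W.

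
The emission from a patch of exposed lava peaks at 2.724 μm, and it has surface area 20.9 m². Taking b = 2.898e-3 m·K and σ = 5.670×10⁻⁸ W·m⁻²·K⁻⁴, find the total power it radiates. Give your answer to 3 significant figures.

Wien's law: T = b/λ_max = 2.898×10⁻³/2.724×10⁻⁶ = 1063.88 K.
Area A = 20.9 m².
Then P = σAT⁴ = 5.670×10⁻⁸×20.9×(1063.88)⁴ = 1.52×10⁶ W.

P ≈ 1.52×10⁶ W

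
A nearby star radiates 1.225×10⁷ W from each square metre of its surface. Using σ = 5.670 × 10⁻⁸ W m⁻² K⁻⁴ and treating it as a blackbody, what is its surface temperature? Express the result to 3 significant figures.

I = σT⁴, so T = (I/σ)^(1/4) = (1.225×10⁷/(5.670×10⁻⁸))^(1/4) = 3.83×10³ K.

T ≈ 3.83×10³ K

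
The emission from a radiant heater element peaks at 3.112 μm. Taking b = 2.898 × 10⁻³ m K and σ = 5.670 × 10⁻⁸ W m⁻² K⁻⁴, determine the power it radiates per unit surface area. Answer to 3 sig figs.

I ≈ 4.26×10⁴ W/m²

Wien's law: T = b/λ_max = 2.898×10⁻³/3.112×10⁻⁶ = 931.234 K.
Then I = σT⁴ = 5.670×10⁻⁸×(931.234)⁴ = 4.26×10⁴ W/m².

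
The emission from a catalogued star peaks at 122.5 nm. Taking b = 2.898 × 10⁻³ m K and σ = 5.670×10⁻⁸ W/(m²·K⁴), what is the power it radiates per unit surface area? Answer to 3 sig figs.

I ≈ 1.78×10¹⁰ W/m²

Wien's law: T = b/λ_max = 2.898×10⁻³/1.225×10⁻⁷ = 23657.1 K.
Then I = σT⁴ = 5.670×10⁻⁸×(23657.1)⁴ = 1.78×10¹⁰ W/m².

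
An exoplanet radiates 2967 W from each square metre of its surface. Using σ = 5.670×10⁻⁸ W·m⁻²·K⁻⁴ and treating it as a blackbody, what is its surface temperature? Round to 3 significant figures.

T ≈ 478 K

I = σT⁴, so T = (I/σ)^(1/4) = (2967/(5.670×10⁻⁸))^(1/4) = 478 K.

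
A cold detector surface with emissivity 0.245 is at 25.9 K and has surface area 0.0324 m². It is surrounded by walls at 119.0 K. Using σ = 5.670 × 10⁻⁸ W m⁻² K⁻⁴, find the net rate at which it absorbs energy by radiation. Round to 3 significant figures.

Area A = 0.0324 m².
Net radiated power P_net = εσA(T⁴ − T₀⁴) = 0.245×5.670×10⁻⁸×0.0324×(25.9⁴ − 119.0⁴).
T⁴ − T₀⁴ = 4.49986×10⁵ − 2.00534×10⁸ = -2.00084×10⁸ K⁴, so P_net = -0.0901 W — negative, meaning a net gain of 0.0901 W.

Net gain ≈ 0.0901 W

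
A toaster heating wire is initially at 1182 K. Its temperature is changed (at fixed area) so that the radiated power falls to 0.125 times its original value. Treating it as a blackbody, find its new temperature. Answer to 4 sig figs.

P ∝ T⁴, so T₂/T₁ = (P₂/P₁)^(1/4) = (0.125)^(1/4) = 0.594604.
T₂ = 1182 × 0.594604 = 702.8 K.

T₂ ≈ 702.8 K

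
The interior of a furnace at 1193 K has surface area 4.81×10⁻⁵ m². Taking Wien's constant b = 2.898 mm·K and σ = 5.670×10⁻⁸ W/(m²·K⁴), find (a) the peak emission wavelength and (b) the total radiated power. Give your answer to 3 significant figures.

(a) λ_max = b/T = 2.898×10⁻³/1193 = 2.429×10⁻⁶ m = 2.43×10³ nm.
Area A = 4.81×10⁻⁵ m².
(b) P = σAT⁴ = 5.670×10⁻⁸×4.81×10⁻⁵×(1193)⁴ = 5.52 W.

λ_max ≈ 2.43×10³ nm; P ≈ 5.52 W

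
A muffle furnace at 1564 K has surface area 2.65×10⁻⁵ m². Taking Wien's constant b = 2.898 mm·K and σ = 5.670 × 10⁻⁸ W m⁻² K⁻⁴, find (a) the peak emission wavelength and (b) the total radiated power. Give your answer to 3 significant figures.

(a) λ_max = b/T = 2.898×10⁻³/1564 = 1.853×10⁻⁶ m = 1.85 μm.
Area A = 2.65×10⁻⁵ m².
(b) P = σAT⁴ = 5.670×10⁻⁸×2.65×10⁻⁵×(1564)⁴ = 8.99 W.

λ_max ≈ 1.85 μm; P ≈ 8.99 W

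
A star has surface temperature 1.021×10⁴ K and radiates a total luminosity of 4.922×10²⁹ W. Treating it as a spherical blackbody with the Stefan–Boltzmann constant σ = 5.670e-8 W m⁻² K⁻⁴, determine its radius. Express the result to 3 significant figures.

L = 4πR²σT⁴ ⇒ R = √(L/(4πσT⁴)).
σT⁴ = 6.16149×10⁸ W/m², so R = √(4.922×10²⁹/(4π×6.16149×10⁸)) = 7.97×10⁹ m.

R ≈ 7.97×10⁹ m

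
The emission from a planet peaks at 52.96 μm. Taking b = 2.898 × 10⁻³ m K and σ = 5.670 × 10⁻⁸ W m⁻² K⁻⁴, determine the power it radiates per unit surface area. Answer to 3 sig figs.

Wien's law: T = b/λ_max = 2.898×10⁻³/5.296×10⁻⁵ = 54.7205 K.
Then I = σT⁴ = 5.670×10⁻⁸×(54.7205)⁴ = 0.508 W/m².

I ≈ 0.508 W/m²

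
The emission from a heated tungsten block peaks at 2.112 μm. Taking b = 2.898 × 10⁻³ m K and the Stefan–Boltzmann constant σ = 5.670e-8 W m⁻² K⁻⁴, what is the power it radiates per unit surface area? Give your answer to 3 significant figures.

Wien's law: T = b/λ_max = 2.898×10⁻³/2.112×10⁻⁶ = 1372.16 K.
Then I = σT⁴ = 5.670×10⁻⁸×(1372.16)⁴ = 2.01×10⁵ W/m².

I ≈ 2.01×10⁵ W/m²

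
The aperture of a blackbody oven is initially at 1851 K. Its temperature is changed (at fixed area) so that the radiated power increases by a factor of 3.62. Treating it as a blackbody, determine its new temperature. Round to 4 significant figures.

T₂ ≈ 2553 K

P ∝ T⁴, so T₂/T₁ = (P₂/P₁)^(1/4) = (3.62)^(1/4) = 1.37936.
T₂ = 1851 × 1.37936 = 2553 K.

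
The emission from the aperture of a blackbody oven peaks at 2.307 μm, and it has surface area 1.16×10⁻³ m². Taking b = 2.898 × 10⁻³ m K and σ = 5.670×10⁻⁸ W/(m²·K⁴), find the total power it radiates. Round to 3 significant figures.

P ≈ 164 W

Wien's law: T = b/λ_max = 2.898×10⁻³/2.307×10⁻⁶ = 1256.18 K.
Area A = 1.16×10⁻³ m².
Then P = σAT⁴ = 5.670×10⁻⁸×1.16×10⁻³×(1256.18)⁴ = 164 W.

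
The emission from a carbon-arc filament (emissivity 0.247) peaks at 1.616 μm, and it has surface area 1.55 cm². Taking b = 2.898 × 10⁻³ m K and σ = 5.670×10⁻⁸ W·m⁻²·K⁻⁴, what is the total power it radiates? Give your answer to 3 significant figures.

Wien's law: T = b/λ_max = 2.898×10⁻³/1.616×10⁻⁶ = 1793.32 K.
Area A = 1.55 cm² = 1.55×10⁻⁴ m².
Then P = εσAT⁴ = 0.247×5.670×10⁻⁸×1.55×10⁻⁴×(1793.32)⁴ = 22.5 W.

P ≈ 22.5 W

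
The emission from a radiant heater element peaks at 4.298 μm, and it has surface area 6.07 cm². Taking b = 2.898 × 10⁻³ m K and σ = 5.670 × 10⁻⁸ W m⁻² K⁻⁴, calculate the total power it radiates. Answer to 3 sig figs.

P ≈ 7.11 W

Wien's law: T = b/λ_max = 2.898×10⁻³/4.298×10⁻⁶ = 674.267 K.
Area A = 6.07 cm² = 6.07×10⁻⁴ m².
Then P = σAT⁴ = 5.670×10⁻⁸×6.07×10⁻⁴×(674.267)⁴ = 7.11 W.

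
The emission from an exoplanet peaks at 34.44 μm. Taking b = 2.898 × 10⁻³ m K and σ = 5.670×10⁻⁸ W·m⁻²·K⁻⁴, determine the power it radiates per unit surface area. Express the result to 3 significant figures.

I ≈ 2.84 W/m²

Wien's law: T = b/λ_max = 2.898×10⁻³/3.444×10⁻⁵ = 84.1463 K.
Then I = σT⁴ = 5.670×10⁻⁸×(84.1463)⁴ = 2.84 W/m².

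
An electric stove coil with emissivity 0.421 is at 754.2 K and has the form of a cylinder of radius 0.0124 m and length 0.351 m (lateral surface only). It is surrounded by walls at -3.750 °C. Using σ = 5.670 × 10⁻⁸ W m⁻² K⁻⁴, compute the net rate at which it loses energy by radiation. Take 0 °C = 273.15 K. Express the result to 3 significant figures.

Net loss ≈ 208 W

Surroundings: T = -3.750 °C + 273.15 = 269.400 K.
Lateral area A = 2πrL = 2π×0.0124×0.351 = 0.0273469 m².
Net radiated power P_net = εσA(T⁴ − T₀⁴) = 0.421×5.670×10⁻⁸×0.0273469×(754.2⁴ − 269.400⁴).
T⁴ − T₀⁴ = 3.23554×10¹¹ − 5.26733×10⁹ = 3.18287×10¹¹ K⁴, so P_net = 208 W.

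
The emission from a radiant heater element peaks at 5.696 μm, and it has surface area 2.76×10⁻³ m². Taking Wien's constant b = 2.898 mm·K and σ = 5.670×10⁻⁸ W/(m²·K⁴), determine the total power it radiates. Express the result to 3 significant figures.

P ≈ 10.5 W

Wien's law: T = b/λ_max = 2.898×10⁻³/5.696×10⁻⁶ = 508.778 K.
Area A = 2.76×10⁻³ m².
Then P = σAT⁴ = 5.670×10⁻⁸×2.76×10⁻³×(508.778)⁴ = 10.5 W.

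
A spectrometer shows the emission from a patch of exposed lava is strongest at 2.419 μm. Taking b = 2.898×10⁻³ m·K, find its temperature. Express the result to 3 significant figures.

Wien's law gives T = b/λ_max = (2.898×10⁻³ m·K)/(2.419×10⁻⁶ m) = 1.20×10³ K.

T ≈ 1.20×10³ K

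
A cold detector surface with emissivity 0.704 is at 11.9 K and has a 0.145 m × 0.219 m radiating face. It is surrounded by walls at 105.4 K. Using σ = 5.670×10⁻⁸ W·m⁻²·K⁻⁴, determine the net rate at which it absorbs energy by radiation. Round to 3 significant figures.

Net gain ≈ 0.156 W

Area A = 0.145 × 0.219 = 0.031755 m².
Net radiated power P_net = εσA(T⁴ − T₀⁴) = 0.704×5.670×10⁻⁸×0.031755×(11.9⁴ − 105.4⁴).
T⁴ − T₀⁴ = 20053.4 − 1.23413×10⁸ = -1.23393×10⁸ K⁴, so P_net = -0.156 W — negative, meaning a net gain of 0.156 W.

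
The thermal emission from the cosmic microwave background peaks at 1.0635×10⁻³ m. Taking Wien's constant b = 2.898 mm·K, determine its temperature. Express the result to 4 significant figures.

Wien's law gives T = b/λ_max = (2.898×10⁻³ m·K)/(1.0635×10⁻³ m) = 2.725 K.

T ≈ 2.725 K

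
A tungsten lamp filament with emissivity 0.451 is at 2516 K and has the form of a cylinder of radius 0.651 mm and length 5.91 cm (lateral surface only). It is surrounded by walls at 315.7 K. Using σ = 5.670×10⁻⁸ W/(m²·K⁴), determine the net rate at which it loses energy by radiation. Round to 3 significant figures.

Net loss ≈ 248 W

Lateral area A = 2πrL = 2π×6.51×10⁻⁴×0.0591 = 2.41740×10⁻⁴ m².
Net radiated power P_net = εσA(T⁴ − T₀⁴) = 0.451×5.670×10⁻⁸×2.41740×10⁻⁴×(2516⁴ − 315.7⁴).
T⁴ − T₀⁴ = 4.00721×10¹³ − 9.93341×10⁹ = 4.00622×10¹³ K⁴, so P_net = 248 W.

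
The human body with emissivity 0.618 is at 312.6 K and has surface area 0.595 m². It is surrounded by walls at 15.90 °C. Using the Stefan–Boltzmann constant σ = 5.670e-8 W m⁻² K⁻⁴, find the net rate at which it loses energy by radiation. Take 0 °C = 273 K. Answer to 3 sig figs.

Surroundings: T = 15.90 °C + 273 = 288.90 K.
Area A = 0.595 m².
Net radiated power P_net = εσA(T⁴ − T₀⁴) = 0.618×5.670×10⁻⁸×0.595×(312.6⁴ − 288.90⁴).
T⁴ − T₀⁴ = 9.54896×10⁹ − 6.96611×10⁹ = 2.58285×10⁹ K⁴, so P_net = 53.9 W.

Net loss ≈ 53.9 W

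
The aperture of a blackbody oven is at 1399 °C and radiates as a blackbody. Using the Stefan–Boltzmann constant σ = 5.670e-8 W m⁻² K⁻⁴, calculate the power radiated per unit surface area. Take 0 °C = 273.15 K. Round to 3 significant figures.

I ≈ 4.43×10⁵ W/m²

T = 1399 °C + 273.15 = 1672.15 K.
Stefan–Boltzmann: I = σT⁴ = 5.670×10⁻⁸ × (1672.15)⁴ = 4.43×10⁵ W/m².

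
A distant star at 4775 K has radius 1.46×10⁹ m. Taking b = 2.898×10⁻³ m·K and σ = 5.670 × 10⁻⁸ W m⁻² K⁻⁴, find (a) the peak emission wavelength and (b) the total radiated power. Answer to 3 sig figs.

(a) λ_max = b/T = 2.898×10⁻³/4775 = 6.069×10⁻⁷ m = 607 nm.
Surface area A = 4πR² = 4π(1.46×10⁹ m)² = 2.67865×10¹⁹ m².
(b) P = σAT⁴ = 5.670×10⁻⁸×2.67865×10¹⁹×(4775)⁴ = 7.90×10²⁶ W.

λ_max ≈ 607 nm; P ≈ 7.90×10²⁶ W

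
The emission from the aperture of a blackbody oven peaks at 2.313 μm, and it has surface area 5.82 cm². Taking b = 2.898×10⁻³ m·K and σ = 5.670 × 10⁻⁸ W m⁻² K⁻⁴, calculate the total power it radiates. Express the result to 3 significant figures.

Wien's law: T = b/λ_max = 2.898×10⁻³/2.313×10⁻⁶ = 1252.92 K.
Area A = 5.82 cm² = 5.82×10⁻⁴ m².
Then P = σAT⁴ = 5.670×10⁻⁸×5.82×10⁻⁴×(1252.92)⁴ = 81.3 W.

P ≈ 81.3 W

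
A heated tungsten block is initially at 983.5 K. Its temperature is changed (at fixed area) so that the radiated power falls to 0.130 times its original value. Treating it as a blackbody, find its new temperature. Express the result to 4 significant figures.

P ∝ T⁴, so T₂/T₁ = (P₂/P₁)^(1/4) = (0.130)^(1/4) = 0.600462.
T₂ = 983.5 × 0.600462 = 590.6 K.

T₂ ≈ 590.6 K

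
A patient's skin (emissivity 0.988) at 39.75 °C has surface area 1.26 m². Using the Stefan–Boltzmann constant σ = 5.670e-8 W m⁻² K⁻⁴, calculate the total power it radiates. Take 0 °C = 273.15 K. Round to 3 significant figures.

P ≈ 677 W

T = 39.75 °C + 273.15 = 312.90 K.
Area A = 1.26 m².
P = εσAT⁴ = 0.988 × 5.670×10⁻⁸ × 1.26 × (312.90)⁴ = 677 W.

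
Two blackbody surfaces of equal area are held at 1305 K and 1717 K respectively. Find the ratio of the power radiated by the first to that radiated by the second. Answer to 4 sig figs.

With equal areas, P₁/P₂ = (T₁/T₂)⁴ = (1305/1717)⁴ = 0.3337.

P₁/P₂ ≈ 0.3337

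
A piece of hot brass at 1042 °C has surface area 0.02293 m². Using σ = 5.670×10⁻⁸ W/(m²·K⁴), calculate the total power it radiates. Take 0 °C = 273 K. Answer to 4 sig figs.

T = 1042 °C + 273 = 1315 K.
Area A = 0.02293 m².
P = σAT⁴ = 5.670×10⁻⁸ × 0.02293 × (1315)⁴ = 3888 W.

P ≈ 3888 W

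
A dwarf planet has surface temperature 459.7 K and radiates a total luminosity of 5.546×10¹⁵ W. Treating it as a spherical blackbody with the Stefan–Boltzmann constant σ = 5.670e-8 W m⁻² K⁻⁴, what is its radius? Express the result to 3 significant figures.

R ≈ 4.17×10⁵ m

L = 4πR²σT⁴ ⇒ R = √(L/(4πσT⁴)).
σT⁴ = 2532.10 W/m², so R = √(5.546×10¹⁵/(4π×2532.10)) = 4.17×10⁵ m.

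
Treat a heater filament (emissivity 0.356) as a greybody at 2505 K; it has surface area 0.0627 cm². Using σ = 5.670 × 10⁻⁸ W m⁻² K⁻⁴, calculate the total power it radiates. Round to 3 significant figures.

Area A = 0.0627 cm² = 6.27×10⁻⁶ m².
P = εσAT⁴ = 0.356 × 5.670×10⁻⁸ × 6.27×10⁻⁶ × (2505)⁴ = 4.98 W.

P ≈ 4.98 W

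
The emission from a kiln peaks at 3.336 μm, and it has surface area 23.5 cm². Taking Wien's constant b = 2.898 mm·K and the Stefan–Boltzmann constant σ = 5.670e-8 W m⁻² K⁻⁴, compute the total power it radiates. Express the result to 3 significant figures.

P ≈ 75.9 W

Wien's law: T = b/λ_max = 2.898×10⁻³/3.336×10⁻⁶ = 868.705 K.
Area A = 23.5 cm² = 2.35×10⁻³ m².
Then P = σAT⁴ = 5.670×10⁻⁸×2.35×10⁻³×(868.705)⁴ = 75.9 W.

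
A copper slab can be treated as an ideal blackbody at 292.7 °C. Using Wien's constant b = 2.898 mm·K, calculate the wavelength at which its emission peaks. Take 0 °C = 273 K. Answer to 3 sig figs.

T = 292.7 °C + 273 = 565.7 K.
Wien's displacement law: λ_max = b/T = (2.898×10⁻³ m·K)/(565.7 K) = 5.123×10⁻⁶ m.
That is 5.12 μm, in the infrared range.

λ_max ≈ 5.12 μm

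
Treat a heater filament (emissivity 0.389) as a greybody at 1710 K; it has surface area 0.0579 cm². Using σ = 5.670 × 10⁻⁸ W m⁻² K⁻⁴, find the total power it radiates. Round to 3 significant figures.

P ≈ 1.09 W

Area A = 0.0579 cm² = 5.79×10⁻⁶ m².
P = εσAT⁴ = 0.389 × 5.670×10⁻⁸ × 5.79×10⁻⁶ × (1710)⁴ = 1.09 W.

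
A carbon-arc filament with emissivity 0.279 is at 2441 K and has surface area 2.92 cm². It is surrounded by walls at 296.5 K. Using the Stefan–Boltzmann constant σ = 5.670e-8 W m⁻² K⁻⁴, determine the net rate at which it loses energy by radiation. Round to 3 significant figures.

Net loss ≈ 164 W

Area A = 2.92 cm² = 2.92×10⁻⁴ m².
Net radiated power P_net = εσA(T⁴ − T₀⁴) = 0.279×5.670×10⁻⁸×2.92×10⁻⁴×(2441⁴ − 296.5⁴).
T⁴ − T₀⁴ = 3.55035×10¹³ − 7.72856×10⁹ = 3.54958×10¹³ K⁴, so P_net = 164 W.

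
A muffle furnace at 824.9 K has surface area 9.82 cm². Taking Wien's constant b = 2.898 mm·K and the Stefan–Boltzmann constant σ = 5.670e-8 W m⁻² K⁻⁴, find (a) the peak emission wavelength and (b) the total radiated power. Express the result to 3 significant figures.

(a) λ_max = b/T = 2.898×10⁻³/824.9 = 3.513×10⁻⁶ m = 3.51 μm.
Area A = 9.82 cm² = 9.82×10⁻⁴ m².
(b) P = σAT⁴ = 5.670×10⁻⁸×9.82×10⁻⁴×(824.9)⁴ = 25.8 W.

λ_max ≈ 3.51 μm; P ≈ 25.8 W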